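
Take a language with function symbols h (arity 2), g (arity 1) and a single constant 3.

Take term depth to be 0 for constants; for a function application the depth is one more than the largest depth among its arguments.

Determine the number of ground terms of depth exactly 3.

170

Let N_k count ground terms of depth at most k. Each non-constant term of depth ≤ k is some function symbol applied to depth-≤(k−1) arguments, giving N_k = 1 + N_{k-1}^2 + N_{k-1}.
N_0 = 1
N_1 = 1 + 1^2 + 1 = 3
N_2 = 1 + 3^2 + 3 = 13
N_3 = 1 + 13^2 + 13 = 183
Terms of depth exactly 3: N_3 − N_2 = 183 − 13 = 170.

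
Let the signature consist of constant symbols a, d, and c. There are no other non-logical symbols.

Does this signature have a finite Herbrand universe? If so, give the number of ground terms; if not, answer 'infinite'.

There are no function symbols, so every ground term is one of the 3 constants.
The Herbrand universe is {a, d, c}, which is finite with 3 elements.

3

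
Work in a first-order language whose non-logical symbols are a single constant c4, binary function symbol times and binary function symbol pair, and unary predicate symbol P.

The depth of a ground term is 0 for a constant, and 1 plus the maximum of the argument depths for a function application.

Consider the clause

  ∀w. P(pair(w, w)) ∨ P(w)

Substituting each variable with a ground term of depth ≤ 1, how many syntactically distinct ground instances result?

Ground terms of depth ≤ 1:
  Count level by level. With function symbols times/2, pair/2, the terms of depth ≤ k are the 1 constant together with each function applied to depth-≤(k−1) tuples, so N_k = 1 + N_{k-1}^2 + N_{k-1}^2.
  N_0 = 1
  N_1 = 1 + 1^2 + 1^2 = 3
So there are 3 ground terms available for substitution.
The clause has 1 distinct variable (w), which appears in the body. In the free term algebra distinct substitutions yield syntactically distinct ground instances.
Number of ground instances = 3.

3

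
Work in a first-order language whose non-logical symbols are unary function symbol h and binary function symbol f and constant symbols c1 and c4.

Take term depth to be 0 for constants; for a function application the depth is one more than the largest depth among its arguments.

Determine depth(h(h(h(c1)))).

3

depth(h(c1)) = 1 + depth(c1) = 1 + 0 = 1
depth(h(h(c1))) = 1 + depth(h(c1)) = 1 + 1 = 2
depth(h(h(h(c1)))) = 1 + depth(h(h(c1))) = 1 + 2 = 3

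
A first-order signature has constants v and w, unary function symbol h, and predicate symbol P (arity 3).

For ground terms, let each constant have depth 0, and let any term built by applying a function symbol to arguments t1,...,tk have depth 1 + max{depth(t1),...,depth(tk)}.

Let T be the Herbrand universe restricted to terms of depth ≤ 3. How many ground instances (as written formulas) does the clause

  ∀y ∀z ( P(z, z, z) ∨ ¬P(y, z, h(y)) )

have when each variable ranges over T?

Ground terms of depth ≤ 3:
  If N_k denotes the number of depth-≤k ground terms, the 2 constants give N_0 = 2, and each function symbol of arity r contributes N_{k-1}^r new terms at level k: N_k = 2 + N_{k-1}.
  N_0 = 2
  N_1 = 2 + 2 = 4
  N_2 = 2 + 4 = 6
  N_3 = 2 + 6 = 8
  Explicitly: v, w, h(v), h(w), h(h(v)), h(h(w)), h(h(h(v))), h(h(h(w))).
So there are 8 ground terms available for substitution.
There are 2 variables to instantiate (y, z), each occurring in at least one literal, so different choices give different ground instances.
Number of ground instances = 8^2 = 64.

64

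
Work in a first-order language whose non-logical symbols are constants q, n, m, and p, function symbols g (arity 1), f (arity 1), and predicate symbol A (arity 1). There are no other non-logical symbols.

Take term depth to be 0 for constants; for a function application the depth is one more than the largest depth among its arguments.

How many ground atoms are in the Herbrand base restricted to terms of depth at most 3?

First count ground terms of depth ≤ 3.
Let N_k = |{terms of depth ≤ k}|. Then N_0 = 4 and N_k = 4 + N_{k-1} + N_{k-1} for k ≥ 1 (one summand per function symbol, arity giving the exponent).
N_0 = 4
N_1 = 4 + 4 + 4 = 12
N_2 = 4 + 12 + 12 = 28
N_3 = 4 + 28 + 28 = 60
So |H| = 60.
Ground atoms are formed by filling each argument slot of a predicate with a term from H, so an r-ary predicate gives |H|^r atoms:
  A: 60
Total ground atoms: 60.

60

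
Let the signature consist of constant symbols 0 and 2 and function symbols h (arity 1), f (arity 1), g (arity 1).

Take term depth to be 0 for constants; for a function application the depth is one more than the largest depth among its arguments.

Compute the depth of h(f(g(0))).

depth(g(0)) = 1 + depth(0) = 1 + 0 = 1
depth(f(g(0))) = 1 + depth(g(0)) = 1 + 1 = 2
depth(h(f(g(0)))) = 1 + depth(f(g(0))) = 1 + 2 = 3

3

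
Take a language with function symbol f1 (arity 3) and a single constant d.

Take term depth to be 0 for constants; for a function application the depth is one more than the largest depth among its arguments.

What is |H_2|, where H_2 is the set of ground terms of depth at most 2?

9

Count level by level. With function symbols f1/3, the terms of depth ≤ k are the 1 constant together with each function applied to depth-≤(k−1) tuples, so N_k = 1 + N_{k-1}^3.
N_0 = 1
N_1 = 1 + 1^3 = 2
N_2 = 1 + 2^3 = 9
Explicitly: d, f1(d, d, d), f1(d, d, f1(d, d, d)), f1(d, f1(d, d, d), d), f1(d, f1(d, d, d), f1(d, d, d)), f1(f1(d, d, d), d, d), f1(f1(d, d, d), d, f1(d, d, d)), f1(f1(d, d, d), f1(d, d, d), d), f1(f1(d, d, d), f1(d, d, d), f1(d, d, d)).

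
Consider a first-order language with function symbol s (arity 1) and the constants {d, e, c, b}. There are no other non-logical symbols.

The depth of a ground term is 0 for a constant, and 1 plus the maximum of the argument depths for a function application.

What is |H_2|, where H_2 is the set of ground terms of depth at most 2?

12

Let N_k count ground terms of depth at most k. Each non-constant term of depth ≤ k is some function symbol applied to depth-≤(k−1) arguments, giving N_k = 4 + N_{k-1}.
N_0 = 4
N_1 = 4 + 4 = 8
N_2 = 4 + 8 = 12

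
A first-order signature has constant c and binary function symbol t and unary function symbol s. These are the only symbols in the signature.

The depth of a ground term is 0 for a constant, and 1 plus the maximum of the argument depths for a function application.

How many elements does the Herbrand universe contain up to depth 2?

13

Let N_k = |{terms of depth ≤ k}|. Then N_0 = 1 and N_k = 1 + N_{k-1}^2 + N_{k-1} for k ≥ 1 (one summand per function symbol, arity giving the exponent).
N_0 = 1
N_1 = 1 + 1^2 + 1 = 3
N_2 = 1 + 3^2 + 3 = 13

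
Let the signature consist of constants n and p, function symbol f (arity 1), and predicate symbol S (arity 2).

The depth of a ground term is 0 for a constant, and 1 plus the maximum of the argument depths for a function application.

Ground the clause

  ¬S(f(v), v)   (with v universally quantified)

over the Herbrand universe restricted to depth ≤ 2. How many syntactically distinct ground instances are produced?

Ground terms of depth ≤ 2:
  Let N_k = |{terms of depth ≤ k}|. Then N_0 = 2 and N_k = 2 + N_{k-1} for k ≥ 1 (one summand per function symbol, arity giving the exponent).
  N_0 = 2
  N_1 = 2 + 2 = 4
  N_2 = 2 + 4 = 6
  Explicitly: n, p, f(n), f(p), f(f(n)), f(f(p)).
So there are 6 ground terms available for substitution.
The variable v ranges independently over the available ground terms, and distinct assignments produce distinct instances.
Number of ground instances = 6.

6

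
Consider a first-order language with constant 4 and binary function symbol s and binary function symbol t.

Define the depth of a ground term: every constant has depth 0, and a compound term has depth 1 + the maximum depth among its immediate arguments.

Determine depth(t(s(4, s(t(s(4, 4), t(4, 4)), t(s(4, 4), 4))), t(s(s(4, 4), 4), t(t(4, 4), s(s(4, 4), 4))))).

5

depth(s(4, 4)) = 1 + max(0, 0) = 1
depth(t(4, 4)) = 1 + max(0, 0) = 1
depth(t(s(4, 4), t(4, 4))) = 1 + max(1, 1) = 2
depth(t(s(4, 4), 4)) = 1 + max(1, 0) = 2
depth(s(t(s(4, 4), t(4, 4)), t(s(4, 4), 4))) = 1 + max(2, 2) = 3
depth(s(4, s(t(s(4, 4), t(4, 4)), t(s(4, 4), 4)))) = 1 + max(0, 3) = 4
depth(s(s(4, 4), 4)) = 1 + max(1, 0) = 2
depth(t(t(4, 4), s(s(4, 4), 4))) = 1 + max(1, 2) = 3
depth(t(s(s(4, 4), 4), t(t(4, 4), s(s(4, 4), 4)))) = 1 + max(2, 3) = 4
depth(t(s(4, s(t(s(4, 4), t(4, 4)), t(s(4, 4), 4))), t(s(s(4, 4), 4), t(t(4, 4), s(s(4, 4), 4))))) = 1 + max(4, 4) = 5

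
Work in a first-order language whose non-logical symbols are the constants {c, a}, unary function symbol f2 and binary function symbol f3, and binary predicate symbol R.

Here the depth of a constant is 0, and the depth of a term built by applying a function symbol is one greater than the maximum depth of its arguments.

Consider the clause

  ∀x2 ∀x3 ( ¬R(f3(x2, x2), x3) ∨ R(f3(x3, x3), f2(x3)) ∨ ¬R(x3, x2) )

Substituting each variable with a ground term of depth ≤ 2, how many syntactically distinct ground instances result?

Ground terms of depth ≤ 2:
  Let N_k = |{terms of depth ≤ k}|. Then N_0 = 2 and N_k = 2 + N_{k-1} + N_{k-1}^2 for k ≥ 1 (one summand per function symbol, arity giving the exponent).
  N_0 = 2
  N_1 = 2 + 2 + 2^2 = 8
  N_2 = 2 + 8 + 8^2 = 74
So there are 74 ground terms available for substitution.
The body mentions every one of the 2 quantified variables; since ground terms form a free algebra, no two substitutions collapse to the same formula.
Number of ground instances = 74^2 = 5476.

5476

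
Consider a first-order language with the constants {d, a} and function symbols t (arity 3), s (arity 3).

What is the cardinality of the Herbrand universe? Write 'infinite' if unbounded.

infinite

The signature has at least one function symbol (t, arity 3) and at least one constant (d).
Iterating t gives infinitely many distinct ground terms: d, t(d, d, d), t(t(d, d, d), t(d, d, d), t(d, d, d)), ...
So the Herbrand universe is infinite.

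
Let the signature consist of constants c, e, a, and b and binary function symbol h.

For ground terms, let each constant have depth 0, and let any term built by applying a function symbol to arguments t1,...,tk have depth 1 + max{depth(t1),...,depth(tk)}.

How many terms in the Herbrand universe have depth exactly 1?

Let N_k = |{terms of depth ≤ k}|. Then N_0 = 4 and N_k = 4 + N_{k-1}^2 for k ≥ 1 (one summand per function symbol, arity giving the exponent).
N_0 = 4
N_1 = 4 + 4^2 = 20
Terms of depth exactly 1: N_1 − N_0 = 20 − 4 = 16.

16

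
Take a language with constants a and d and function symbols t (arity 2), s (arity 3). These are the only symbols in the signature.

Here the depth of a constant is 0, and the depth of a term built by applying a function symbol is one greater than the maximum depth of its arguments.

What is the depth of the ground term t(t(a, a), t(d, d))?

2

depth(t(a, a)) = 1 + max(0, 0) = 1
depth(t(d, d)) = 1 + max(0, 0) = 1
depth(t(t(a, a), t(d, d))) = 1 + max(1, 1) = 2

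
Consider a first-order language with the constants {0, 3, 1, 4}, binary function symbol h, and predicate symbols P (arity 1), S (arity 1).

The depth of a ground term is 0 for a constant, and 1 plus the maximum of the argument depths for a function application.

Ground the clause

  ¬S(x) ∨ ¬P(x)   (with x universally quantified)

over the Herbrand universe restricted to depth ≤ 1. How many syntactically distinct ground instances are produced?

Ground terms of depth ≤ 1:
  Write N_k for the number of ground terms of depth ≤ k. A term of depth ≤ k is either a constant or a function symbol applied to arguments of depth ≤ k−1, so N_k = 4 + N_{k-1}^2.
  N_0 = 4
  N_1 = 4 + 4^2 = 20
So there are 20 ground terms available for substitution.
The clause has 1 distinct variable (x), which appears in the body. In the free term algebra distinct substitutions yield syntactically distinct ground instances.
Number of ground instances = 20.

20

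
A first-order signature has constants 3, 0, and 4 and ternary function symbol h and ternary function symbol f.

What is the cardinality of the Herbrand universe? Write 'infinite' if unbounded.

infinite

The signature has at least one function symbol (h, arity 3) and at least one constant (3).
Iterating h gives infinitely many distinct ground terms: 3, h(3, 3, 3), h(h(3, 3, 3), h(3, 3, 3), h(3, 3, 3)), ...
So the Herbrand universe is infinite.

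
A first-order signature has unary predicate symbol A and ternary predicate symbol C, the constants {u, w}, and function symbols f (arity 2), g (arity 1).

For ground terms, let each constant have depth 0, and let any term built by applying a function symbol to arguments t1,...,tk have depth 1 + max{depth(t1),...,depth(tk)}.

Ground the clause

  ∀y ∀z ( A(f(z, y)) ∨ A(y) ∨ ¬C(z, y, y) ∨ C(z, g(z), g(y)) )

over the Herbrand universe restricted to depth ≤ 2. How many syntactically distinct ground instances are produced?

Ground terms of depth ≤ 2:
  Let N_k = |{terms of depth ≤ k}|. Then N_0 = 2 and N_k = 2 + N_{k-1}^2 + N_{k-1} for k ≥ 1 (one summand per function symbol, arity giving the exponent).
  N_0 = 2
  N_1 = 2 + 2^2 + 2 = 8
  N_2 = 2 + 8^2 + 8 = 74
So there are 74 ground terms available for substitution.
Each of y, z ranges independently over the available ground terms, and distinct assignments produce distinct instances.
Number of ground instances = 74^2 = 5476.

5476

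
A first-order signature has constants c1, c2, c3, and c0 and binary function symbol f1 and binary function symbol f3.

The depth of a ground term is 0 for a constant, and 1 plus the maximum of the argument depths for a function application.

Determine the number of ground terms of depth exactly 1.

Write N_k for the number of ground terms of depth ≤ k. A term of depth ≤ k is either a constant or a function symbol applied to arguments of depth ≤ k−1, so N_k = 4 + N_{k-1}^2 + N_{k-1}^2.
N_0 = 4
N_1 = 4 + 4^2 + 4^2 = 36
Terms of depth exactly 1: N_1 − N_0 = 36 − 4 = 32.

32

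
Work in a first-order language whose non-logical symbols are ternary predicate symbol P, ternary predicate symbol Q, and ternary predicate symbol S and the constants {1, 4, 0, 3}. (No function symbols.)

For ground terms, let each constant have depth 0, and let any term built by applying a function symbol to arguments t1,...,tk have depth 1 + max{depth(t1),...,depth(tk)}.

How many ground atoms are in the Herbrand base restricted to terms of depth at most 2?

192

First count ground terms of depth ≤ 2.
With no function symbols every ground term is a constant, so there are exactly 4 ground terms at every depth bound.
N_0 = 4
N_1 = 4
N_2 = 4
So |H| = 4.
A ground atom is a predicate applied to a tuple of terms from H, so the count is the sum over predicates of |H|^arity:
  P: 4^3 = 64;  Q: 4^3 = 64;  S: 4^3 = 64
Total ground atoms: 64 + 64 + 64 = 192.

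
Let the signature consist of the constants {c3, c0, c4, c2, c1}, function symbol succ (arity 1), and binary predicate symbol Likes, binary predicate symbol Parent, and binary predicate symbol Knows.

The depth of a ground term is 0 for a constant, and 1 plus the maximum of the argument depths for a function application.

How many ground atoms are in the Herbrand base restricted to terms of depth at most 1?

First count ground terms of depth ≤ 1.
Write N_k for the number of ground terms of depth ≤ k. A term of depth ≤ k is either a constant or a function symbol applied to arguments of depth ≤ k−1, so N_k = 5 + N_{k-1}.
N_0 = 5
N_1 = 5 + 5 = 10
Explicitly: c3, c0, c4, c2, c1, succ(c3), succ(c0), succ(c4), succ(c2), succ(c1).
So |H| = 10.
For each predicate symbol, the number of ground atoms is |H| raised to its arity; summing:
  Likes: 10^2 = 100;  Parent: 10^2 = 100;  Knows: 10^2 = 100
Total ground atoms: 100 + 100 + 100 = 300.

300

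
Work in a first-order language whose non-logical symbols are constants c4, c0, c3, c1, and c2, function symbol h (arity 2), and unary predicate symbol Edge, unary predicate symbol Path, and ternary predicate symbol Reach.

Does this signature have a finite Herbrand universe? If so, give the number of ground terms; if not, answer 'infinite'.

infinite

The signature has at least one function symbol (h, arity 2) and at least one constant (c4).
Iterating h gives infinitely many distinct ground terms: c4, h(c4, c4), h(h(c4, c4), h(c4, c4)), ...
So the Herbrand universe is infinite.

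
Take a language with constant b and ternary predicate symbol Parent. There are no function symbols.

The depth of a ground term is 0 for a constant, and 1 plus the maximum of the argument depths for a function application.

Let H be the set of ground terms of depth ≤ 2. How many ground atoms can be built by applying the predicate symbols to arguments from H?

1

First count ground terms of depth ≤ 2.
With no function symbols every ground term is a constant, so there is exactly 1 ground term at every depth bound.
N_0 = 1
N_1 = 1
N_2 = 1
Explicitly: b.
So |H| = 1.
For each predicate symbol, the number of ground atoms is |H| raised to its arity; summing:
  Parent: 1^3 = 1
Total ground atoms: 1.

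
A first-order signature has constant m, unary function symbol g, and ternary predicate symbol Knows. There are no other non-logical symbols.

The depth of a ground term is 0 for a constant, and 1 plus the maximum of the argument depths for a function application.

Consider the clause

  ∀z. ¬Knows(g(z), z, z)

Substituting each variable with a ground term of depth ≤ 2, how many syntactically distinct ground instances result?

Ground terms of depth ≤ 2:
  Let N_k count ground terms of depth at most k. Each non-constant term of depth ≤ k is some function symbol applied to depth-≤(k−1) arguments, giving N_k = 1 + N_{k-1}.
  N_0 = 1
  N_1 = 1 + 1 = 2
  N_2 = 1 + 2 = 3
So there are 3 ground terms available for substitution.
The variable z ranges independently over the available ground terms, and distinct assignments produce distinct instances.
Number of ground instances = 3.

3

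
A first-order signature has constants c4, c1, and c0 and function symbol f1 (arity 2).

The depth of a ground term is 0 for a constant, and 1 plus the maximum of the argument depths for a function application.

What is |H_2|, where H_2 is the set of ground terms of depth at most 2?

147

Count level by level. With function symbols f1/2, the terms of depth ≤ k are the 3 constants together with each function applied to depth-≤(k−1) tuples, so N_k = 3 + N_{k-1}^2.
N_0 = 3
N_1 = 3 + 3^2 = 12
N_2 = 3 + 12^2 = 147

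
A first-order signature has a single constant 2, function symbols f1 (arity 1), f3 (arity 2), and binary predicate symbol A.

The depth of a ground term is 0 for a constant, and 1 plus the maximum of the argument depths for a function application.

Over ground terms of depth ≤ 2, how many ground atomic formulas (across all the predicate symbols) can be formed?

First count ground terms of depth ≤ 2.
If N_k denotes the number of depth-≤k ground terms, the 1 constant gives N_0 = 1, and each function symbol of arity r contributes N_{k-1}^r new terms at level k: N_k = 1 + N_{k-1} + N_{k-1}^2.
N_0 = 1
N_1 = 1 + 1 + 1^2 = 3
N_2 = 1 + 3 + 3^2 = 13
So |H| = 13.
For each predicate symbol, the number of ground atoms is |H| raised to its arity; summing:
  A: 13^2 = 169
Total ground atoms: 169.

169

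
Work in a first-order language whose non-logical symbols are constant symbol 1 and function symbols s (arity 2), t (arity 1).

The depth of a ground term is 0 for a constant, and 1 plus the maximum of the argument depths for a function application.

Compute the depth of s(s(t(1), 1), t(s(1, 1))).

3

depth(t(1)) = 1 + depth(1) = 1 + 0 = 1
depth(s(t(1), 1)) = 1 + max(1, 0) = 2
depth(s(1, 1)) = 1 + max(0, 0) = 1
depth(t(s(1, 1))) = 1 + depth(s(1, 1)) = 1 + 1 = 2
depth(s(s(t(1), 1), t(s(1, 1)))) = 1 + max(2, 2) = 3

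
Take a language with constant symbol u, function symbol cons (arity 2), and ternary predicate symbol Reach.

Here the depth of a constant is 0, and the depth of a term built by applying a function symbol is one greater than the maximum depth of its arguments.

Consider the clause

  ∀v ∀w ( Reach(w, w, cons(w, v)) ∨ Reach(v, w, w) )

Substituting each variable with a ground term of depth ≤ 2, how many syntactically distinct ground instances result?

Ground terms of depth ≤ 2:
  Write N_k for the number of ground terms of depth ≤ k. A term of depth ≤ k is either a constant or a function symbol applied to arguments of depth ≤ k−1, so N_k = 1 + N_{k-1}^2.
  N_0 = 1
  N_1 = 1 + 1^2 = 2
  N_2 = 1 + 2^2 = 5
  Explicitly: u, cons(u, u), cons(u, cons(u, u)), cons(cons(u, u), u), cons(cons(u, u), cons(u, u)).
So there are 5 ground terms available for substitution.
There are 2 variables to instantiate (v, w), each occurring in at least one literal, so different choices give different ground instances.
Number of ground instances = 5^2 = 25.

25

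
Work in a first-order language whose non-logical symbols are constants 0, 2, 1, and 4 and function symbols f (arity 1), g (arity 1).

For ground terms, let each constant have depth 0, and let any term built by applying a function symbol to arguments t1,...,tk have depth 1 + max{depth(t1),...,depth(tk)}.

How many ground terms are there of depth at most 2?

Count level by level. With function symbols f/1, g/1, the terms of depth ≤ k are the 4 constants together with each function applied to depth-≤(k−1) tuples, so N_k = 4 + N_{k-1} + N_{k-1}.
N_0 = 4
N_1 = 4 + 4 + 4 = 12
N_2 = 4 + 12 + 12 = 28

28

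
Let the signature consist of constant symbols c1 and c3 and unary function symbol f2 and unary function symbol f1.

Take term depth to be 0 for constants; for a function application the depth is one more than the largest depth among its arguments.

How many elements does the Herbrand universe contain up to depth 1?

6

Let N_k = |{terms of depth ≤ k}|. Then N_0 = 2 and N_k = 2 + N_{k-1} + N_{k-1} for k ≥ 1 (one summand per function symbol, arity giving the exponent).
N_0 = 2
N_1 = 2 + 2 + 2 = 6
Explicitly: c1, c3, f2(c1), f2(c3), f1(c1), f1(c3).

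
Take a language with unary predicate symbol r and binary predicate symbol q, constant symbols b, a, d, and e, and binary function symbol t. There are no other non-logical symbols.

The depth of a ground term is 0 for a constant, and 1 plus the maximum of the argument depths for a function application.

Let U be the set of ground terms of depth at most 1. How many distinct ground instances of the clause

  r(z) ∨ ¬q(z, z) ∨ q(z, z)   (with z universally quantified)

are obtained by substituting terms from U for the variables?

20

Ground terms of depth ≤ 1:
  Let N_k = |{terms of depth ≤ k}|. Then N_0 = 4 and N_k = 4 + N_{k-1}^2 for k ≥ 1 (one summand per function symbol, arity giving the exponent).
  N_0 = 4
  N_1 = 4 + 4^2 = 20
So there are 20 ground terms available for substitution.
The clause has 1 distinct variable (z), which appears in the body. In the free term algebra distinct substitutions yield syntactically distinct ground instances.
Number of ground instances = 20.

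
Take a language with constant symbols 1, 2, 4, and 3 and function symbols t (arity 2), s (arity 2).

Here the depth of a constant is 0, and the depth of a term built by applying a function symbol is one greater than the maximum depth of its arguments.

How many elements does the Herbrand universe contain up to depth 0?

Let N_k count ground terms of depth at most k. Each non-constant term of depth ≤ k is some function symbol applied to depth-≤(k−1) arguments, giving N_k = 4 + N_{k-1}^2 + N_{k-1}^2.
N_0 = 4
Explicitly: 1, 2, 4, 3.

4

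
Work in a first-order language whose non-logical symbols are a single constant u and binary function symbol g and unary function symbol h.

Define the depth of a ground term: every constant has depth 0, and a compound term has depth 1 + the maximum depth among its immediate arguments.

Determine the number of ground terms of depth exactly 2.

10

Count level by level. With function symbols g/2, h/1, the terms of depth ≤ k are the 1 constant together with each function applied to depth-≤(k−1) tuples, so N_k = 1 + N_{k-1}^2 + N_{k-1}.
N_0 = 1
N_1 = 1 + 1^2 + 1 = 3
N_2 = 1 + 3^2 + 3 = 13
Terms of depth exactly 2: N_2 − N_1 = 13 − 3 = 10.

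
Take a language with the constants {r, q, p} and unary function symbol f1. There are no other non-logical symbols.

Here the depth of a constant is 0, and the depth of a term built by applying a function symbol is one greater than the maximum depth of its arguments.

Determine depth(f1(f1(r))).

2

depth(f1(r)) = 1 + depth(r) = 1 + 0 = 1
depth(f1(f1(r))) = 1 + depth(f1(r)) = 1 + 1 = 2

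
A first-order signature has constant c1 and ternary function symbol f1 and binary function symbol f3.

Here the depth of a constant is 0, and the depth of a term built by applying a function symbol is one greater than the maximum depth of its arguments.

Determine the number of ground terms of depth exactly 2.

34

Let N_k = |{terms of depth ≤ k}|. Then N_0 = 1 and N_k = 1 + N_{k-1}^3 + N_{k-1}^2 for k ≥ 1 (one summand per function symbol, arity giving the exponent).
N_0 = 1
N_1 = 1 + 1^3 + 1^2 = 3
N_2 = 1 + 3^3 + 3^2 = 37
Terms of depth exactly 2: N_2 − N_1 = 37 − 3 = 34.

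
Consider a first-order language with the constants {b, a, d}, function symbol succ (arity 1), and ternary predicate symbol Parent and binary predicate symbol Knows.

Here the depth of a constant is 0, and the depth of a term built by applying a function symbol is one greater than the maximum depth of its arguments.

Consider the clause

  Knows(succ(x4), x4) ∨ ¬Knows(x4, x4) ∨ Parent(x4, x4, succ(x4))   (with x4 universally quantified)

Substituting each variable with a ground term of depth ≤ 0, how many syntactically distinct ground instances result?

3

Ground terms of depth ≤ 0:
  Let N_k = |{terms of depth ≤ k}|. Then N_0 = 3 and N_k = 3 + N_{k-1} for k ≥ 1 (one summand per function symbol, arity giving the exponent).
  N_0 = 3
  Explicitly: b, a, d.
So there are 3 ground terms available for substitution.
The clause has 1 distinct variable (x4), which appears in the body. In the free term algebra distinct substitutions yield syntactically distinct ground instances.
Number of ground instances = 3.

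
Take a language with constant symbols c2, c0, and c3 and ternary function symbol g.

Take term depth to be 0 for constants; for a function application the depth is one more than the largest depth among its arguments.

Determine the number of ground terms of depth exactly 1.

Count level by level. With function symbols g/3, the terms of depth ≤ k are the 3 constants together with each function applied to depth-≤(k−1) tuples, so N_k = 3 + N_{k-1}^3.
N_0 = 3
N_1 = 3 + 3^3 = 30
Terms of depth exactly 1: N_1 − N_0 = 30 − 3 = 27.

27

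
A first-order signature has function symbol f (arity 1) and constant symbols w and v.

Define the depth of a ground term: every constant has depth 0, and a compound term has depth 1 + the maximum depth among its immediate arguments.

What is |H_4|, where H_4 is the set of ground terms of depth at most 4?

10

If N_k denotes the number of depth-≤k ground terms, the 2 constants give N_0 = 2, and each function symbol of arity r contributes N_{k-1}^r new terms at level k: N_k = 2 + N_{k-1}.
N_0 = 2
N_1 = 2 + 2 = 4
N_2 = 2 + 4 = 6
N_3 = 2 + 6 = 8
N_4 = 2 + 8 = 10
Explicitly: w, v, f(w), f(v), f(f(w)), f(f(v)), f(f(f(w))), f(f(f(v))), f(f(f(f(w)))), f(f(f(f(v)))).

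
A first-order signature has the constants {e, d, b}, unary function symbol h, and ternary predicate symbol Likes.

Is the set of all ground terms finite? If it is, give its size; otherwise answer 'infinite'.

The signature has at least one function symbol (h, arity 1) and at least one constant (e).
Iterating h gives infinitely many distinct ground terms: e, h(e), h(h(e)), ...
So the Herbrand universe is infinite.

infinite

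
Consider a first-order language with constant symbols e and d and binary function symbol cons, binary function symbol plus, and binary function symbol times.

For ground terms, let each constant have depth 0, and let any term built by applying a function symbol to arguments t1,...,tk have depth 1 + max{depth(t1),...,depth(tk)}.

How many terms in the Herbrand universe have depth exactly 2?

Count level by level. With function symbols cons/2, plus/2, times/2, the terms of depth ≤ k are the 2 constants together with each function applied to depth-≤(k−1) tuples, so N_k = 2 + N_{k-1}^2 + N_{k-1}^2 + N_{k-1}^2.
N_0 = 2
N_1 = 2 + 2^2 + 2^2 + 2^2 = 14
N_2 = 2 + 14^2 + 14^2 + 14^2 = 590
Terms of depth exactly 2: N_2 − N_1 = 590 − 14 = 576.

576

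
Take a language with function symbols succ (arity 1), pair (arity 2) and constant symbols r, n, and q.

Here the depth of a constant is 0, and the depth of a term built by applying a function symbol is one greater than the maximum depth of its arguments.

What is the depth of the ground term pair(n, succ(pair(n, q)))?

3

depth(pair(n, q)) = 1 + max(0, 0) = 1
depth(succ(pair(n, q))) = 1 + depth(pair(n, q)) = 1 + 1 = 2
depth(pair(n, succ(pair(n, q)))) = 1 + max(0, 2) = 3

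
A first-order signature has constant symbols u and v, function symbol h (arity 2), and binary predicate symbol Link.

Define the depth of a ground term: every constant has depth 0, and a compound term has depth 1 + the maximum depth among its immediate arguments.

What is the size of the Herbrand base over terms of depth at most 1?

36

First count ground terms of depth ≤ 1.
If N_k denotes the number of depth-≤k ground terms, the 2 constants give N_0 = 2, and each function symbol of arity r contributes N_{k-1}^r new terms at level k: N_k = 2 + N_{k-1}^2.
N_0 = 2
N_1 = 2 + 2^2 = 6
So |H| = 6.
Each predicate of arity r yields |H|^r ground atoms (one per choice of an r-tuple from H):
  Link: 6^2 = 36
Total ground atoms: 36.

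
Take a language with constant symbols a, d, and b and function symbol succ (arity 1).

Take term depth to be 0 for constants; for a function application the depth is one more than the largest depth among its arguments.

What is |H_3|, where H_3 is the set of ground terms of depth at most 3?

12

Let N_k count ground terms of depth at most k. Each non-constant term of depth ≤ k is some function symbol applied to depth-≤(k−1) arguments, giving N_k = 3 + N_{k-1}.
N_0 = 3
N_1 = 3 + 3 = 6
N_2 = 3 + 6 = 9
N_3 = 3 + 9 = 12
Explicitly: a, d, b, succ(a), succ(d), succ(b), succ(succ(a)), succ(succ(d)), succ(succ(b)), succ(succ(succ(a))), succ(succ(succ(d))), succ(succ(succ(b))).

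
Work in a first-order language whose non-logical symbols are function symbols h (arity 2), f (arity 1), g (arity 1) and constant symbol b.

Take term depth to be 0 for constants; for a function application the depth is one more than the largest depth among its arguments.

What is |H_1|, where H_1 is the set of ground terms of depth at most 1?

If N_k denotes the number of depth-≤k ground terms, the 1 constant gives N_0 = 1, and each function symbol of arity r contributes N_{k-1}^r new terms at level k: N_k = 1 + N_{k-1}^2 + N_{k-1} + N_{k-1}.
N_0 = 1
N_1 = 1 + 1^2 + 1 + 1 = 4
Explicitly: b, h(b, b), f(b), g(b).

4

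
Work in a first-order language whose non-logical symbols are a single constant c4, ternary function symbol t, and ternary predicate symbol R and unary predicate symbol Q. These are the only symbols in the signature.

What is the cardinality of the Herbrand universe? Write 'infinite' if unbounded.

infinite

The signature has at least one function symbol (t, arity 3) and at least one constant (c4).
Iterating t gives infinitely many distinct ground terms: c4, t(c4, c4, c4), t(t(c4, c4, c4), t(c4, c4, c4), t(c4, c4, c4)), ...
So the Herbrand universe is infinite.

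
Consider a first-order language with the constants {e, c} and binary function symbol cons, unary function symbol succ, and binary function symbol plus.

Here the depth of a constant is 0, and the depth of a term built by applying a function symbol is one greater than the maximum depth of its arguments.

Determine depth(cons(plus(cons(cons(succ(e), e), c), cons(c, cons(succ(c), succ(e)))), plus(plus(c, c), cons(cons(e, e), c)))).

5

depth(succ(e)) = 1 + depth(e) = 1 + 0 = 1
depth(cons(succ(e), e)) = 1 + max(1, 0) = 2
depth(cons(cons(succ(e), e), c)) = 1 + max(2, 0) = 3
depth(succ(c)) = 1 + depth(c) = 1 + 0 = 1
depth(cons(succ(c), succ(e))) = 1 + max(1, 1) = 2
depth(cons(c, cons(succ(c), succ(e)))) = 1 + max(0, 2) = 3
depth(plus(cons(cons(succ(e), e), c), cons(c, cons(succ(c), succ(e))))) = 1 + max(3, 3) = 4
depth(plus(c, c)) = 1 + max(0, 0) = 1
depth(cons(e, e)) = 1 + max(0, 0) = 1
depth(cons(cons(e, e), c)) = 1 + max(1, 0) = 2
depth(plus(plus(c, c), cons(cons(e, e), c))) = 1 + max(1, 2) = 3
depth(cons(plus(cons(cons(succ(e), e), c), cons(c, cons(succ(c), succ(e)))), plus(plus(c, c), cons(cons(e, e), c)))) = 1 + max(4, 3) = 5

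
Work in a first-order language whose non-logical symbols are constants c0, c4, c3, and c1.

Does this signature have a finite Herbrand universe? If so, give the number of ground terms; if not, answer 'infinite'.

There are no function symbols, so every ground term is one of the 4 constants.
The Herbrand universe is {c0, c4, c3, c1}, which is finite with 4 elements.

4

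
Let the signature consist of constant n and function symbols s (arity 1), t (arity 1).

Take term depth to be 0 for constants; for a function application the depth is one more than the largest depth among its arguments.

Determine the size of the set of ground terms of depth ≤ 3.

15

Let N_k count ground terms of depth at most k. Each non-constant term of depth ≤ k is some function symbol applied to depth-≤(k−1) arguments, giving N_k = 1 + N_{k-1} + N_{k-1}.
N_0 = 1
N_1 = 1 + 1 + 1 = 3
N_2 = 1 + 3 + 3 = 7
N_3 = 1 + 7 + 7 = 15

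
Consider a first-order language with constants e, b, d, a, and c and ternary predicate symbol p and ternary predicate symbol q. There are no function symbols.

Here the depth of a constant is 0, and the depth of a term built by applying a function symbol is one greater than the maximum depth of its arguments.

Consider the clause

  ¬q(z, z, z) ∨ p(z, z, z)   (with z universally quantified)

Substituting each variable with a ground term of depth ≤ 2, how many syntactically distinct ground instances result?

5

Ground terms of depth ≤ 2:
  With no function symbols every ground term is a constant, so there are exactly 5 ground terms at every depth bound.
  N_0 = 5
  N_1 = 5
  N_2 = 5
  Explicitly: e, b, d, a, c.
So there are 5 ground terms available for substitution.
The variable z ranges independently over the available ground terms, and distinct assignments produce distinct instances.
Number of ground instances = 5.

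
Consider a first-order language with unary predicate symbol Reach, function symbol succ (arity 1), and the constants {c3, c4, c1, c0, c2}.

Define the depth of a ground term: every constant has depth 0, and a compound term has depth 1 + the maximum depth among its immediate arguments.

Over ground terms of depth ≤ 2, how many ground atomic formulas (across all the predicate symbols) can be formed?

15

First count ground terms of depth ≤ 2.
Let N_k = |{terms of depth ≤ k}|. Then N_0 = 5 and N_k = 5 + N_{k-1} for k ≥ 1 (one summand per function symbol, arity giving the exponent).
N_0 = 5
N_1 = 5 + 5 = 10
N_2 = 5 + 10 = 15
So |H| = 15.
Ground atoms are formed by filling each argument slot of a predicate with a term from H, so an r-ary predicate gives |H|^r atoms:
  Reach: 15
Total ground atoms: 15.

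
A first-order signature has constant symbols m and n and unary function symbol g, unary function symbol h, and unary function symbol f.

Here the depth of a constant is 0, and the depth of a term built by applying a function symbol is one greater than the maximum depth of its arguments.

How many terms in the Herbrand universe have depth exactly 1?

Write N_k for the number of ground terms of depth ≤ k. A term of depth ≤ k is either a constant or a function symbol applied to arguments of depth ≤ k−1, so N_k = 2 + N_{k-1} + N_{k-1} + N_{k-1}.
N_0 = 2
N_1 = 2 + 2 + 2 + 2 = 8
Terms of depth exactly 1: N_1 − N_0 = 8 − 2 = 6.

6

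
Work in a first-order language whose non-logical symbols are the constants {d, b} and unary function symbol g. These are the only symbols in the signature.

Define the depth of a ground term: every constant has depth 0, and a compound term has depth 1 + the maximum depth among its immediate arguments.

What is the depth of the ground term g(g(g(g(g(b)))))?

depth(g(b)) = 1 + depth(b) = 1 + 0 = 1
depth(g(g(b))) = 1 + depth(g(b)) = 1 + 1 = 2
depth(g(g(g(b)))) = 1 + depth(g(g(b))) = 1 + 2 = 3
depth(g(g(g(g(b))))) = 1 + depth(g(g(g(b)))) = 1 + 3 = 4
depth(g(g(g(g(g(b)))))) = 1 + depth(g(g(g(g(b))))) = 1 + 4 = 5

5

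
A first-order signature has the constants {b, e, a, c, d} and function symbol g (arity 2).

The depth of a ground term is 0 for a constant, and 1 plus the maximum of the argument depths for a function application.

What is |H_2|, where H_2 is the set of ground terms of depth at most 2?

Let N_k = |{terms of depth ≤ k}|. Then N_0 = 5 and N_k = 5 + N_{k-1}^2 for k ≥ 1 (one summand per function symbol, arity giving the exponent).
N_0 = 5
N_1 = 5 + 5^2 = 30
N_2 = 5 + 30^2 = 905

905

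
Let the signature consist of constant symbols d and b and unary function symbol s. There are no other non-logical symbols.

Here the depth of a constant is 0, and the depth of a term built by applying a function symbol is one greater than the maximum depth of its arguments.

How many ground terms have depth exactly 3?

2

Let N_k = |{terms of depth ≤ k}|. Then N_0 = 2 and N_k = 2 + N_{k-1} for k ≥ 1 (one summand per function symbol, arity giving the exponent).
N_0 = 2
N_1 = 2 + 2 = 4
N_2 = 2 + 4 = 6
N_3 = 2 + 6 = 8
Terms of depth exactly 3: N_3 − N_2 = 8 − 6 = 2.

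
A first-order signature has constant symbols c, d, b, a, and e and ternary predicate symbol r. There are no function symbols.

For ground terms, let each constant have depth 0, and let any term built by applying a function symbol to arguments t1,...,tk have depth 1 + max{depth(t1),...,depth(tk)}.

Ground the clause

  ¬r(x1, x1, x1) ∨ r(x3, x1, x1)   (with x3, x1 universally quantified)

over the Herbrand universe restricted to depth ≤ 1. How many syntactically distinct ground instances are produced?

25

Ground terms of depth ≤ 1:
  With no function symbols every ground term is a constant, so there are exactly 5 ground terms at every depth bound.
  N_0 = 5
  N_1 = 5
So there are 5 ground terms available for substitution.
Each of x3, x1 ranges independently over the available ground terms, and distinct assignments produce distinct instances.
Number of ground instances = 5^2 = 25.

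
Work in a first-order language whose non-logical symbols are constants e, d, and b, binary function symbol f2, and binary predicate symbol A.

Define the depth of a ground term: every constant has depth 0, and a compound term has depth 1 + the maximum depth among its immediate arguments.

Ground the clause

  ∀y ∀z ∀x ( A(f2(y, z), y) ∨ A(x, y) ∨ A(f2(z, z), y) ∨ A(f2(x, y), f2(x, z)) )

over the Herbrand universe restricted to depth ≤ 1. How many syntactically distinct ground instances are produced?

Ground terms of depth ≤ 1:
  Write N_k for the number of ground terms of depth ≤ k. A term of depth ≤ k is either a constant or a function symbol applied to arguments of depth ≤ k−1, so N_k = 3 + N_{k-1}^2.
  N_0 = 3
  N_1 = 3 + 3^2 = 12
  Explicitly: e, d, b, f2(e, e), f2(e, d), f2(e, b), f2(d, e), f2(d, d), f2(d, b), f2(b, e), f2(b, d), f2(b, b).
So there are 12 ground terms available for substitution.
Each of y, z, x ranges independently over the available ground terms, and distinct assignments produce distinct instances.
Number of ground instances = 12^3 = 1728.

1728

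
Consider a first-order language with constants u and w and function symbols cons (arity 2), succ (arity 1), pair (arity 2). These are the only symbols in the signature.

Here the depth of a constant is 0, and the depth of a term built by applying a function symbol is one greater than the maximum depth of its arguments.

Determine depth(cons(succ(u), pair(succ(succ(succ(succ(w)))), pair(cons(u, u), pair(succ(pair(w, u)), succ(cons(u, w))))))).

depth(succ(u)) = 1 + depth(u) = 1 + 0 = 1
depth(succ(w)) = 1 + depth(w) = 1 + 0 = 1
depth(succ(succ(w))) = 1 + depth(succ(w)) = 1 + 1 = 2
depth(succ(succ(succ(w)))) = 1 + depth(succ(succ(w))) = 1 + 2 = 3
depth(succ(succ(succ(succ(w))))) = 1 + depth(succ(succ(succ(w)))) = 1 + 3 = 4
depth(cons(u, u)) = 1 + max(0, 0) = 1
depth(pair(w, u)) = 1 + max(0, 0) = 1
depth(succ(pair(w, u))) = 1 + depth(pair(w, u)) = 1 + 1 = 2
depth(cons(u, w)) = 1 + max(0, 0) = 1
depth(succ(cons(u, w))) = 1 + depth(cons(u, w)) = 1 + 1 = 2
depth(pair(succ(pair(w, u)), succ(cons(u, w)))) = 1 + max(2, 2) = 3
depth(pair(cons(u, u), pair(succ(pair(w, u)), succ(cons(u, w))))) = 1 + max(1, 3) = 4
depth(pair(succ(succ(succ(succ(w)))), pair(cons(u, u), pair(succ(pair(w, u)), succ(cons(u, w)))))) = 1 + max(4, 4) = 5
depth(cons(succ(u), pair(succ(succ(succ(succ(w)))), pair(cons(u, u), pair(succ(pair(w, u)), succ(cons(u, w))))))) = 1 + max(1, 5) = 6

6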